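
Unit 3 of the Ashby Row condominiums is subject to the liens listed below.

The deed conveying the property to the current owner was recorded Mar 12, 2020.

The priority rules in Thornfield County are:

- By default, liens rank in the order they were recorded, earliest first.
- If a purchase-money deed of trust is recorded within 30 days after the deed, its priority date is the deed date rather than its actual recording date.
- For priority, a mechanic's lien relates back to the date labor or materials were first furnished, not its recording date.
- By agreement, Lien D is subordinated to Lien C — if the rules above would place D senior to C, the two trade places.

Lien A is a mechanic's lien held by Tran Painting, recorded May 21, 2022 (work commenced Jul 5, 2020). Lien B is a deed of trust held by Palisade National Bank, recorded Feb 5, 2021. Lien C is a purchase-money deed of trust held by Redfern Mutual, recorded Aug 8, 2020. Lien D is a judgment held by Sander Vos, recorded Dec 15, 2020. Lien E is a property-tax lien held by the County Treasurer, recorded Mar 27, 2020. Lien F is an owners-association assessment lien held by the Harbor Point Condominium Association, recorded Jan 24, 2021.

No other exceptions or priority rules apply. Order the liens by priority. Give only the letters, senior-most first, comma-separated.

E, A, C, D, F, B

First, effective dates: A is treated as recorded Jul 5, 2020, the work-commencement date; C missed the 30-day window (149 days after the deed), so its recording date stands.
By effective date: E (Mar 27, 2020), A (Jul 5, 2020), C (Aug 8, 2020), D (Dec 15, 2020), F (Jan 24, 2021), B (Feb 5, 2021).
D already ranks below C; the subordination has no effect.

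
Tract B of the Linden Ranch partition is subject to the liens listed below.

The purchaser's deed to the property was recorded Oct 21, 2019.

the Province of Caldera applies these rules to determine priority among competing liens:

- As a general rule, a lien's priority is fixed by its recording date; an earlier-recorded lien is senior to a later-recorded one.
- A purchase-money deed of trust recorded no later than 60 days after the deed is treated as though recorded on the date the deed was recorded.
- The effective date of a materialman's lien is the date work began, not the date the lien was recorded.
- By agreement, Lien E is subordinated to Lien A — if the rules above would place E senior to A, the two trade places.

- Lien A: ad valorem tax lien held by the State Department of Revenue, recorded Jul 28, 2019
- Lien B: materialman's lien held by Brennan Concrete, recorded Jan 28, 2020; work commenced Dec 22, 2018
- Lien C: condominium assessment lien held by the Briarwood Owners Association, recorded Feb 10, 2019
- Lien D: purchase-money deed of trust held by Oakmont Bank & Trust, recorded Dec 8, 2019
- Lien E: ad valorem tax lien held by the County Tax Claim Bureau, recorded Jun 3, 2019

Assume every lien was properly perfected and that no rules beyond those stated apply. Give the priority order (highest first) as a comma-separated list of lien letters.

First, effective dates: B's effective date is Dec 22, 2018, when work began; D's effective date is the deed date, Oct 21, 2019.
Ordering by effective date: B (Dec 22, 2018), C (Feb 10, 2019), E (Jun 3, 2019), A (Jul 28, 2019), D (Oct 21, 2019).
The subordination applies — E was senior to A — so E and A swap.

B, C, A, E, D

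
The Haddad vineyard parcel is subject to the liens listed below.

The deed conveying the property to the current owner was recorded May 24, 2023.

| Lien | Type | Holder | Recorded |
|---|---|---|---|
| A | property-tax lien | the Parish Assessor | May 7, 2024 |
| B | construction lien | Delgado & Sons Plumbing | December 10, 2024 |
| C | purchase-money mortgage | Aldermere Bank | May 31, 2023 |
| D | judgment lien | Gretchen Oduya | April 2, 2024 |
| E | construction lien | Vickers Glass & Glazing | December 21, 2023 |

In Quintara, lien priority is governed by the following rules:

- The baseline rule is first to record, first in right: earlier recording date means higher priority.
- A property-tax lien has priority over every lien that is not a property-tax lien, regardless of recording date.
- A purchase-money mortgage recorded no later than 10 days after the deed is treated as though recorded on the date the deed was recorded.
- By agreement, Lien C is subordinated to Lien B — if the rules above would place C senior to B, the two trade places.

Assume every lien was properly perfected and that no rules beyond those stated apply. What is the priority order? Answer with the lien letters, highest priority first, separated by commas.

Effective dates after the stated exceptions: C's effective date is the deed date, May 24, 2023.
A, as a property-tax lien, has superpriority and ranks first.
Ordering the rest by effective date: C (May 24, 2023), E (December 21, 2023), D (April 2, 2024), B (December 10, 2024).
C would otherwise be senior to B, so under the subordination agreement C and B exchange positions.

A, B, E, D, C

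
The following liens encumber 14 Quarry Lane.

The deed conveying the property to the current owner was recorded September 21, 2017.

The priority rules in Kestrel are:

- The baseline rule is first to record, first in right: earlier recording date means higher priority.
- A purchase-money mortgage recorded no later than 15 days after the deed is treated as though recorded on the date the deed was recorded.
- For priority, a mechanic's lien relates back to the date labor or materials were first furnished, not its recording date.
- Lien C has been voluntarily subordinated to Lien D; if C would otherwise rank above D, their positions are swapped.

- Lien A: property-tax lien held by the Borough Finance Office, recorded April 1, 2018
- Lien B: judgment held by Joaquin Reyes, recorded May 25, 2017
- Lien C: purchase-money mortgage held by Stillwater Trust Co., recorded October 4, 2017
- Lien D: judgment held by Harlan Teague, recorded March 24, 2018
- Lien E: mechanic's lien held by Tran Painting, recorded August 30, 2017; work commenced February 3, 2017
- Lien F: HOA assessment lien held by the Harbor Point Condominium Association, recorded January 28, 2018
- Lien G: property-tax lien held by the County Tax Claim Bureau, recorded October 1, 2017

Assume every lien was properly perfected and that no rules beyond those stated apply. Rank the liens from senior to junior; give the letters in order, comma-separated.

Effective dates after the stated exceptions: C relates back to the deed date September 21, 2017; E's effective date is February 3, 2017, when work began.
Sorted by effective date: E (February 3, 2017), B (May 25, 2017), C (September 21, 2017), G (October 1, 2017), F (January 28, 2018), D (March 24, 2018), A (April 1, 2018).
C would otherwise be senior to D, so under the subordination agreement C and D exchange positions.

E, B, D, G, F, C, A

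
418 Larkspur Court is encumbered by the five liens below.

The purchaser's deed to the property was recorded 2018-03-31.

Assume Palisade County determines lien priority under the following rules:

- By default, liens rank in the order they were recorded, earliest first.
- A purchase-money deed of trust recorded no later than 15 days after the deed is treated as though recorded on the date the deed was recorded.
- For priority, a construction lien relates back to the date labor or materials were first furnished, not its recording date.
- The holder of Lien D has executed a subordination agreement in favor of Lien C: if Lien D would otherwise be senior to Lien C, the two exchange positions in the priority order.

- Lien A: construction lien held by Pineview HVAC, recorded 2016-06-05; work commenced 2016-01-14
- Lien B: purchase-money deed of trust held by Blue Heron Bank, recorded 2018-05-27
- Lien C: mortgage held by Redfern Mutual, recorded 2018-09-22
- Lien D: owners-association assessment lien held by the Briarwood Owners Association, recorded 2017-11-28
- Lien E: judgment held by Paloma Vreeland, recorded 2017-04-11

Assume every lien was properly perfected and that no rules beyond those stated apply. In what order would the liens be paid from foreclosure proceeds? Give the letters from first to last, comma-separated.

A, E, C, B, D

Effective dates: A relates back to 2016-01-14 (work commenced); B was recorded 57 days after the deed, outside the 15-day window, so it keeps its recording date.
Ordering by effective date: A (2016-01-14), E (2017-04-11), D (2017-11-28), B (2018-05-27), C (2018-09-22).
D would otherwise be senior to C, so under the subordination agreement D and C exchange positions.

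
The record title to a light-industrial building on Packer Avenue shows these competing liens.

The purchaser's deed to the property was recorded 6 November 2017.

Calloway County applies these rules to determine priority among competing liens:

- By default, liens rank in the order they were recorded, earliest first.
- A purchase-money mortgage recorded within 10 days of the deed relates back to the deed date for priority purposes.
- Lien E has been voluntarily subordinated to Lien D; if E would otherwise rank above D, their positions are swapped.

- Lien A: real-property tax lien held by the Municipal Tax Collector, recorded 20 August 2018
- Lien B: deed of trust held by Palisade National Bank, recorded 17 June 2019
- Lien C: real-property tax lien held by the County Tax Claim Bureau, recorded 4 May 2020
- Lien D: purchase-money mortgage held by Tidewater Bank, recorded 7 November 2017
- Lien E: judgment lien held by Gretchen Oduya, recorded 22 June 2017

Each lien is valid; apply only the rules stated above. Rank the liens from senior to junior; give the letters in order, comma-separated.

D, E, A, B, C

Effective dates: D relates back to the deed date 6 November 2017.
Ordering by effective date: E (22 June 2017), D (6 November 2017), A (20 August 2018), B (17 June 2019), C (4 May 2020).
E would otherwise be senior to D, so under the subordination agreement E and D exchange positions.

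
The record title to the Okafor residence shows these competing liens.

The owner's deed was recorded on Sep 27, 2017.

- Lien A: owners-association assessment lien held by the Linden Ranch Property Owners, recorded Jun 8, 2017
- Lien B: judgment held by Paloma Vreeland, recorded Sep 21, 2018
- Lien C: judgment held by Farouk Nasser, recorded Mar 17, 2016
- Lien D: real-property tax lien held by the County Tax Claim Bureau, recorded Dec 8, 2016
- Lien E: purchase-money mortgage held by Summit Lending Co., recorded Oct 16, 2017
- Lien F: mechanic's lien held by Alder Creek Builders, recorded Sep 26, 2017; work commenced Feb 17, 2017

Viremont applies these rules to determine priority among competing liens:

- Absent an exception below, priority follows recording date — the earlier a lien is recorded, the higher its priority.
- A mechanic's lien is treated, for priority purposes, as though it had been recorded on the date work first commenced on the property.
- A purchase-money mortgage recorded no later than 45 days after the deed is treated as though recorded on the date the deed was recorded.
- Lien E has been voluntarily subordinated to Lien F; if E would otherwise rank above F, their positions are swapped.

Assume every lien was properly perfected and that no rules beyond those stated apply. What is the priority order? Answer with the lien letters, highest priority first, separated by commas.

C, D, F, A, E, B

Effective dates after the stated exceptions: E relates back to the deed date Sep 27, 2017; F's effective date is Feb 17, 2017, when work began.
By effective date: C (Mar 17, 2016), D (Dec 8, 2016), F (Feb 17, 2017), A (Jun 8, 2017), E (Sep 27, 2017), B (Sep 21, 2018).
E is already junior to F, so the subordination agreement changes nothing.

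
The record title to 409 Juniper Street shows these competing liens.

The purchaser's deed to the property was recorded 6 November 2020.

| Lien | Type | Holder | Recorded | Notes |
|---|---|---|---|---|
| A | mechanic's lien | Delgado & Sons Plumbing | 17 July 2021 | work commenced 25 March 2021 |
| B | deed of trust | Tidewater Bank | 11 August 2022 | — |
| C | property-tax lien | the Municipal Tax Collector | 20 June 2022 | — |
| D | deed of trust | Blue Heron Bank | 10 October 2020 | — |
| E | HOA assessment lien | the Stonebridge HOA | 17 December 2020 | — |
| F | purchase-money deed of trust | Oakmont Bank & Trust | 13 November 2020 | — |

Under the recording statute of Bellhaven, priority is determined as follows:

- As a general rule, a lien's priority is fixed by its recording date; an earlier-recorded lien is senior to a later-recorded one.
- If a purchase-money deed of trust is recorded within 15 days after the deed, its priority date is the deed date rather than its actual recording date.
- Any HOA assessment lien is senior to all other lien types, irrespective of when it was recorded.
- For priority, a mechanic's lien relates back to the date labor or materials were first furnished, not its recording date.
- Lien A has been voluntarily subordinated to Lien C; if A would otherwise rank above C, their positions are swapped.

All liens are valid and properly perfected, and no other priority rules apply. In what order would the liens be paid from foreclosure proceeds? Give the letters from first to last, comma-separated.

E, D, F, C, A, B

Adjusting effective dates: A's effective date is 25 March 2021, when work began; F relates back to the deed date 6 November 2020.
E, as an HOA assessment lien, has superpriority and ranks first.
Remaining liens by effective date: D (10 October 2020), F (6 November 2020), A (25 March 2021), C (20 June 2022), B (11 August 2022).
The subordination applies — A was senior to C — so A and C swap.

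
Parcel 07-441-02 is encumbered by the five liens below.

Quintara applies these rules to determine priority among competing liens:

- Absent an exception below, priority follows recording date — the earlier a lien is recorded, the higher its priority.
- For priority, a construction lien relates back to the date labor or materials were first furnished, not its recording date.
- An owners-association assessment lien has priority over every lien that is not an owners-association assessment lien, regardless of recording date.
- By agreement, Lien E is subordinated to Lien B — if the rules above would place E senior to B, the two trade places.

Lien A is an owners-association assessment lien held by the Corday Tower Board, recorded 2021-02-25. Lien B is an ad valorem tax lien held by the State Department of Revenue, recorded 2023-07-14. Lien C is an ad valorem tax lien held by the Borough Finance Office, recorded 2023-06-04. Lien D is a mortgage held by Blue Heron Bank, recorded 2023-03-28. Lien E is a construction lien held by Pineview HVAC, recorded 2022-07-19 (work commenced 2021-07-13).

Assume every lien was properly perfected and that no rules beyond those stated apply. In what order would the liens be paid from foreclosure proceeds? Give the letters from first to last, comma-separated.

A, B, D, C, E

Effective dates: E is treated as recorded 2021-07-13, the work-commencement date.
As an owners-association assessment lien, A is senior to every other lien.
Ordering the rest by effective date: E (2021-07-13), D (2023-03-28), C (2023-06-04), B (2023-07-14).
E would otherwise be senior to B, so under the subordination agreement E and B exchange positions.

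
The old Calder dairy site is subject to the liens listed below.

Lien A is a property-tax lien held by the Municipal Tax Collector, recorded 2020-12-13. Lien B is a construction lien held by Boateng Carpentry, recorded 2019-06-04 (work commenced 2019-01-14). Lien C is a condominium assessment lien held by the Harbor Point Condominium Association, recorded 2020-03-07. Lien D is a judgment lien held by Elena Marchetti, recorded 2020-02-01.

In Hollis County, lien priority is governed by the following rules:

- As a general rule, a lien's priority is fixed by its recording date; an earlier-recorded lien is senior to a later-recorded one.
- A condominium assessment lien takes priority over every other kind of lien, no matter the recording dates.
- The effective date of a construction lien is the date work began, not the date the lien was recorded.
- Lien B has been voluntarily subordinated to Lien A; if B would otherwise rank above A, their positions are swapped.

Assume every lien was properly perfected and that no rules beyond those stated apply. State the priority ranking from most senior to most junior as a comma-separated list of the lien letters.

C, A, D, B

Adjusting effective dates: B's effective date is 2019-01-14, when work began.
As a condominium assessment lien, C is senior to every other lien.
Ordering the rest by effective date: B (2019-01-14), D (2020-02-01), A (2020-12-13).
Because B would otherwise rank above A, the subordination swaps them.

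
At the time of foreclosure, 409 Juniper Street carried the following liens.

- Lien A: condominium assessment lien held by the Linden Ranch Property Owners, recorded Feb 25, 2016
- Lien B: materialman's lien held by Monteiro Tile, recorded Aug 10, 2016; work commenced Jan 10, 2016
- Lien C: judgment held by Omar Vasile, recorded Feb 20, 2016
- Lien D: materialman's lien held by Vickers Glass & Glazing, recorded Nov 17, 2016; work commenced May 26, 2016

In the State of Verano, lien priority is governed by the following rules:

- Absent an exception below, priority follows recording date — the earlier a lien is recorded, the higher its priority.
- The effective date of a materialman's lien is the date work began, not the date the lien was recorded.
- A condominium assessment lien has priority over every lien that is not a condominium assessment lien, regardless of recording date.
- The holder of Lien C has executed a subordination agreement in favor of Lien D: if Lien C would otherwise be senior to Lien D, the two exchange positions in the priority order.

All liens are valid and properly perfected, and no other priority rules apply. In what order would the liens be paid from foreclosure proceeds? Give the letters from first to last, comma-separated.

Effective dates after the stated exceptions: B is treated as recorded Jan 10, 2016, the work-commencement date; D is treated as recorded May 26, 2016, the work-commencement date.
As a condominium assessment lien, A is senior to every other lien.
The other liens, earliest effective date first: B (Jan 10, 2016), C (Feb 20, 2016), D (May 26, 2016).
Because C would otherwise rank above D, the subordination swaps them.

A, B, D, C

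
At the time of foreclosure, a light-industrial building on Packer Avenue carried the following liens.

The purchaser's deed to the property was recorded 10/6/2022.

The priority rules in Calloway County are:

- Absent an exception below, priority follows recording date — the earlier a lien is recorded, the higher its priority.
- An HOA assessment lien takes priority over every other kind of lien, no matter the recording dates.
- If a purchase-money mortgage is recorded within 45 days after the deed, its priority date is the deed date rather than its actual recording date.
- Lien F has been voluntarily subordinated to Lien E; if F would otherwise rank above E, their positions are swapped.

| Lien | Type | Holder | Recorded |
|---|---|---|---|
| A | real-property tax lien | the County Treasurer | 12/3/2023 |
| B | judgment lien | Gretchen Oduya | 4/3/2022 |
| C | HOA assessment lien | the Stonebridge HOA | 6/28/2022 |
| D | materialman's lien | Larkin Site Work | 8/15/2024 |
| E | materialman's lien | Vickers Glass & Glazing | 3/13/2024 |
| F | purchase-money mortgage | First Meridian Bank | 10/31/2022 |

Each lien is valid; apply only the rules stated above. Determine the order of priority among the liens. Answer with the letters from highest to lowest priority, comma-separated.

C, B, E, A, F, D

Effective dates: F relates back to the deed date 10/6/2022.
C, as an HOA assessment lien, has superpriority and ranks first.
Among the remaining liens, by effective date: B (4/3/2022), F (10/6/2022), A (12/3/2023), E (3/13/2024), D (8/15/2024).
The subordination applies — F was senior to E — so F and E swap.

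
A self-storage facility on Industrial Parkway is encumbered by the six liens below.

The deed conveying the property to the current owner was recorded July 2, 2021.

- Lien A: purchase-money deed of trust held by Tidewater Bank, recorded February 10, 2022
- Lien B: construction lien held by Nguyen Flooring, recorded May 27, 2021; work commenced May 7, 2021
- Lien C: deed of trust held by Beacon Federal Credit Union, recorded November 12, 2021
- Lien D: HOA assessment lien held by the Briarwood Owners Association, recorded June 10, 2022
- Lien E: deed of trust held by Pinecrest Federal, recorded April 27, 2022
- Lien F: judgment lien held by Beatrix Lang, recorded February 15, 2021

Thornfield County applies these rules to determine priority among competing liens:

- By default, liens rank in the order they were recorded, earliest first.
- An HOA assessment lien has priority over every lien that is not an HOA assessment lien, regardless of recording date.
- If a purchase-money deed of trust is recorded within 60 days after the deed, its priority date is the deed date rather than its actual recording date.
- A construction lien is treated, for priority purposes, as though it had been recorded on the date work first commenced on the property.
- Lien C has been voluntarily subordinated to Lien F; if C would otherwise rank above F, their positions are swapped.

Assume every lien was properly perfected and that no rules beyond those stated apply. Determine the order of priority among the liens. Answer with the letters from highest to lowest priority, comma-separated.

First, effective dates: A was recorded 223 days after the deed, outside the 60-day window, so it keeps its recording date; B's effective date is May 7, 2021, when work began.
As an HOA assessment lien, D is senior to every other lien.
Remaining liens by effective date: F (February 15, 2021), B (May 7, 2021), C (November 12, 2021), A (February 10, 2022), E (April 27, 2022).
Since C is not senior to F, the subordination leaves the order unchanged.

D, F, B, C, A, E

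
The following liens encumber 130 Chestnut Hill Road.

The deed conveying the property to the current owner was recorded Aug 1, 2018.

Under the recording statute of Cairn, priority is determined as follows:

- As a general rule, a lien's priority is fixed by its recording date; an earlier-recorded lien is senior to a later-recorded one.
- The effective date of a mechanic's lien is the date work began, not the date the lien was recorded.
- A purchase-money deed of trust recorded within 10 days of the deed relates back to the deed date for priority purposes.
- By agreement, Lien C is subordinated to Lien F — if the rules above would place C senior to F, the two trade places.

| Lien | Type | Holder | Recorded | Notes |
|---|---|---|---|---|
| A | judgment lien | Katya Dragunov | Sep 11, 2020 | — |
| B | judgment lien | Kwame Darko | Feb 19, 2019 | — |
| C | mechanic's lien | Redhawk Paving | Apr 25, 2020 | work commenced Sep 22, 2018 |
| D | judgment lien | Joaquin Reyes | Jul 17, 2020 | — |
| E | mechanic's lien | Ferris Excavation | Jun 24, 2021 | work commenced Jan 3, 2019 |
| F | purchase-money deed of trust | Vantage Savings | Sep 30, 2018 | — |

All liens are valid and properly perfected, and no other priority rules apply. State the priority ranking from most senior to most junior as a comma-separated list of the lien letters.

First, effective dates: C's effective date is Sep 22, 2018, when work began; E's effective date is Jan 3, 2019, when work began; F was recorded 60 days after the deed, outside the 10-day window, so it keeps its recording date.
By effective date, earliest first: C (Sep 22, 2018), F (Sep 30, 2018), E (Jan 3, 2019), B (Feb 19, 2019), D (Jul 17, 2020), A (Sep 11, 2020).
C is senior to F before the subordination, so the two trade places.

F, C, E, B, D, A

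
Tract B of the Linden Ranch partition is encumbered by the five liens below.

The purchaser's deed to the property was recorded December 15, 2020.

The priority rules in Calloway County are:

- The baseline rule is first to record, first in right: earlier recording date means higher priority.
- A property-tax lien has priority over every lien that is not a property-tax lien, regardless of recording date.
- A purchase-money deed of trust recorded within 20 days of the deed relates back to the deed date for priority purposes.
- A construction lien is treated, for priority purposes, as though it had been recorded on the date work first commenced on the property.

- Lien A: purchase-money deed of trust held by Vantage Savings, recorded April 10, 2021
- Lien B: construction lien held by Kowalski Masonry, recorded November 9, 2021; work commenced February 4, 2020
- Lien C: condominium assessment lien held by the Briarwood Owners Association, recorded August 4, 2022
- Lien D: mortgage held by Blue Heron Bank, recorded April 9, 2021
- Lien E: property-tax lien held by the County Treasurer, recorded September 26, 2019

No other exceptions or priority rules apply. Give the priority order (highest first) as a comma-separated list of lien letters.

E, B, D, A, C

First, effective dates: A missed the 20-day window (116 days after the deed), so its recording date stands; B is treated as recorded February 4, 2020, the work-commencement date.
E is a property-tax lien, so it outranks all other liens regardless of date.
The other liens, earliest effective date first: B (February 4, 2020), D (April 9, 2021), A (April 10, 2021), C (August 4, 2022).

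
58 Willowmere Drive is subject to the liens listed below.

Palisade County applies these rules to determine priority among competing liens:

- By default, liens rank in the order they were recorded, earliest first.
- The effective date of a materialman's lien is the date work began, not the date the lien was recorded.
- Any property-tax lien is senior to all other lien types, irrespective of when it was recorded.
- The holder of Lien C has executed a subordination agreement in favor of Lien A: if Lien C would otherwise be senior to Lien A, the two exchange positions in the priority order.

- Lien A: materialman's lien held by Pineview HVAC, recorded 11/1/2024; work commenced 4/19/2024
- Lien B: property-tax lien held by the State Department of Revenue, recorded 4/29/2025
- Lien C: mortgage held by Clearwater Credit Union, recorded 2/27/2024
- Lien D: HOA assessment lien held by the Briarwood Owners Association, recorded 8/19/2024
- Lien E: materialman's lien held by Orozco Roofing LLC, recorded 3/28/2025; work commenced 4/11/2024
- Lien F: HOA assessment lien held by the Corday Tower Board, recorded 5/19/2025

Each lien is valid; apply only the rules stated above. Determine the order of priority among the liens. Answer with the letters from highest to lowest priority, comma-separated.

B, A, E, C, D, F

First, effective dates: A's effective date is 4/19/2024, when work began; E's effective date is 4/11/2024, when work began.
As a property-tax lien, B is senior to every other lien.
Remaining liens by effective date: C (2/27/2024), E (4/11/2024), A (4/19/2024), D (8/19/2024), F (5/19/2025).
Because C would otherwise rank above A, the subordination swaps them.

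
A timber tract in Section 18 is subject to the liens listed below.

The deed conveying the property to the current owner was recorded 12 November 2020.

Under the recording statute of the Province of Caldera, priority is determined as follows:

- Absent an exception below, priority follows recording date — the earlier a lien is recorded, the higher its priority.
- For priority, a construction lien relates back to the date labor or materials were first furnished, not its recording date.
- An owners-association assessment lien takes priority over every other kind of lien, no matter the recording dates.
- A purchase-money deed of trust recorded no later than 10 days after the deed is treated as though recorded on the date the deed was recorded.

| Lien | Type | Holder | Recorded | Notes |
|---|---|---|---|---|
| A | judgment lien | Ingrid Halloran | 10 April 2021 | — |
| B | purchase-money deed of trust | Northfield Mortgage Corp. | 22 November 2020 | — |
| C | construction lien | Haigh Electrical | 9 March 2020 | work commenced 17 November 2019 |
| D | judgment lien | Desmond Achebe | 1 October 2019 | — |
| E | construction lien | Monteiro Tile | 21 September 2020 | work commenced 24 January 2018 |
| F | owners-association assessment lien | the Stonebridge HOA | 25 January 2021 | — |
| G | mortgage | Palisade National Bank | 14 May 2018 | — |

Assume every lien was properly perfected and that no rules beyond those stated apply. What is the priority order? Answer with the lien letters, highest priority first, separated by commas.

F, E, G, D, C, B, A

Effective dates after the stated exceptions: B was recorded within the 10-day window, so its effective date is the deed date 12 November 2020; C is treated as recorded 17 November 2019, the work-commencement date; E's effective date is 24 January 2018, when work began.
F is an owners-association assessment lien, so it outranks all other liens regardless of date.
Remaining liens by effective date: E (24 January 2018), G (14 May 2018), D (1 October 2019), C (17 November 2019), B (12 November 2020), A (10 April 2021).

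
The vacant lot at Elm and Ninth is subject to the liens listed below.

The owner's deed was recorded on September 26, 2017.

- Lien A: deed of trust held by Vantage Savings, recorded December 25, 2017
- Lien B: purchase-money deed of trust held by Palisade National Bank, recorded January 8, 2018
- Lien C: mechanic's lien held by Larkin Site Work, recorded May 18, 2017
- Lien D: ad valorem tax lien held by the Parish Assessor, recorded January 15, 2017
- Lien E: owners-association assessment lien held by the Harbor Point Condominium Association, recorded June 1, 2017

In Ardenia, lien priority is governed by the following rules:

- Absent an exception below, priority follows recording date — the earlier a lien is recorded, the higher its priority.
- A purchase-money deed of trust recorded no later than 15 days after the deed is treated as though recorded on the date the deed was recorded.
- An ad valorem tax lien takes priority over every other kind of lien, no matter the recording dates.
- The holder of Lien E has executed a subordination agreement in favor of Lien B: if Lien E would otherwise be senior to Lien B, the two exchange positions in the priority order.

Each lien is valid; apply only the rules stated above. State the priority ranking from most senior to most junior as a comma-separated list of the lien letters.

First, effective dates: B missed the 15-day window (104 days after the deed), so its recording date stands.
D is an ad valorem tax lien and takes priority over every other lien.
Ordering the rest by effective date: C (May 18, 2017), E (June 1, 2017), A (December 25, 2017), B (January 8, 2018).
E is senior to B before the subordination, so the two trade places.

D, C, B, A, E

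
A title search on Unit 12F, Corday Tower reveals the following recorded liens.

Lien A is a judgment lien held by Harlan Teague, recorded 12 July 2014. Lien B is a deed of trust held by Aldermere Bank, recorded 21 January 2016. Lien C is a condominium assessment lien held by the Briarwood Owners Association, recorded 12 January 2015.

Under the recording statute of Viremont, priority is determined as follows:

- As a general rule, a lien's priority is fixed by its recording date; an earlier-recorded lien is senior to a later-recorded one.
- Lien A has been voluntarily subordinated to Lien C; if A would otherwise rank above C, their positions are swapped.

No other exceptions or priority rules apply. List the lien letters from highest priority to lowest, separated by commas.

C, A, B

Sorted by effective date: A (12 July 2014), C (12 January 2015), B (21 January 2016).
Because A would otherwise rank above C, the subordination swaps them.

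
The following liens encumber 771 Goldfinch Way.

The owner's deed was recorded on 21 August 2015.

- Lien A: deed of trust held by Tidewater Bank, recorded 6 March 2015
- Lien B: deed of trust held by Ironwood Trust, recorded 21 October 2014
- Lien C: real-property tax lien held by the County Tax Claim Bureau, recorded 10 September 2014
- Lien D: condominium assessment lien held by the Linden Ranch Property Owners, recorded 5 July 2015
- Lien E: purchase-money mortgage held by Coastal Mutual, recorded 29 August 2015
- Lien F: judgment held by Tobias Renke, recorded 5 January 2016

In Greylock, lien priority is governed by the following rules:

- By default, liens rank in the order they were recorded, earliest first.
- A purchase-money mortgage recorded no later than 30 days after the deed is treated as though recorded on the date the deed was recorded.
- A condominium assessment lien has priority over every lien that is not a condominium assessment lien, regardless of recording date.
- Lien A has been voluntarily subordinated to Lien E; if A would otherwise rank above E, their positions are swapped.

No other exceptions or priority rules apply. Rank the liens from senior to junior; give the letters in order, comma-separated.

D, C, B, E, A, F

Effective dates after the stated exceptions: E's effective date is the deed date, 21 August 2015.
As a condominium assessment lien, D is senior to every other lien.
Ordering the rest by effective date: C (10 September 2014), B (21 October 2014), A (6 March 2015), E (21 August 2015), F (5 January 2016).
Because A would otherwise rank above E, the subordination swaps them.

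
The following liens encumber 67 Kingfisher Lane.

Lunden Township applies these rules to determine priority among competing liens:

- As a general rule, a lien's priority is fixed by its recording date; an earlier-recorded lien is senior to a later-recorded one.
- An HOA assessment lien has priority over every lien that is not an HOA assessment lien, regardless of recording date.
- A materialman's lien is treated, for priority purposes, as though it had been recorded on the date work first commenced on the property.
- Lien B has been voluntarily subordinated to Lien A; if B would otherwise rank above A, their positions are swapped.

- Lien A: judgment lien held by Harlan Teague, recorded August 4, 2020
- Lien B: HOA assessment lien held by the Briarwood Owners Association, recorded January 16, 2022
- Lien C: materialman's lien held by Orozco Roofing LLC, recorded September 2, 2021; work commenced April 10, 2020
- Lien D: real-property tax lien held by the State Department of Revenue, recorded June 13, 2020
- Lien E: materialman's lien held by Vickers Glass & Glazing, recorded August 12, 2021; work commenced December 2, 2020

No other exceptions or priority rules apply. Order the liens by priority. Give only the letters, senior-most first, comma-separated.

Adjusting effective dates: C is treated as recorded April 10, 2020, the work-commencement date; E's effective date is December 2, 2020, when work began.
As an HOA assessment lien, B is senior to every other lien.
Among the remaining liens, by effective date: C (April 10, 2020), D (June 13, 2020), A (August 4, 2020), E (December 2, 2020).
Because B would otherwise rank above A, the subordination swaps them.

A, C, D, B, E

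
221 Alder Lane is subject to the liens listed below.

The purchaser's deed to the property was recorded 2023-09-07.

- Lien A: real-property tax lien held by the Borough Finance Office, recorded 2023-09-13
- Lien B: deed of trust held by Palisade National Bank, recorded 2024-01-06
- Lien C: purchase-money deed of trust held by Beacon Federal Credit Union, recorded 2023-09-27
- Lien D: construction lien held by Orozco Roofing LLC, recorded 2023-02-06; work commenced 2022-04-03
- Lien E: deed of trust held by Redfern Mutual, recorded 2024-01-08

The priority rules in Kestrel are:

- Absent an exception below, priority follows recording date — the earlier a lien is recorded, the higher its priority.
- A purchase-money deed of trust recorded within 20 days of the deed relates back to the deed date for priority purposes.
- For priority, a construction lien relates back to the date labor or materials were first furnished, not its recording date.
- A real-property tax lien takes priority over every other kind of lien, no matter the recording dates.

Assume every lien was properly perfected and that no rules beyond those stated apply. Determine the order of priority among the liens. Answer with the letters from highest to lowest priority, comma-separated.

A, D, C, B, E

Adjusting effective dates: C relates back to the deed date 2023-09-07; D is treated as recorded 2022-04-03, the work-commencement date.
A, as a real-property tax lien, has superpriority and ranks first.
Ordering the rest by effective date: D (2022-04-03), C (2023-09-07), B (2024-01-06), E (2024-01-08).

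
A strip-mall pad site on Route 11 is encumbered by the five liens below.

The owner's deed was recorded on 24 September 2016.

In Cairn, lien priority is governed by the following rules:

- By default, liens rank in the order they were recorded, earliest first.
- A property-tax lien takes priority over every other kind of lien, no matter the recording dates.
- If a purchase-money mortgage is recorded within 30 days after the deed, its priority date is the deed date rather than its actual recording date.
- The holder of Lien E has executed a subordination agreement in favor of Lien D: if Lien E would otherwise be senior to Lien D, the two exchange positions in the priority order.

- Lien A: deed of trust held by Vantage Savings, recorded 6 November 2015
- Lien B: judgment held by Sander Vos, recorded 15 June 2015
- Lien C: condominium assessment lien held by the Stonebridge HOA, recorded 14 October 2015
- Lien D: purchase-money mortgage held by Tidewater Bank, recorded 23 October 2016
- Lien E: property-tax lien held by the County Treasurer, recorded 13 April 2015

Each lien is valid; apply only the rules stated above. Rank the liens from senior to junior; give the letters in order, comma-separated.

D, B, C, A, E

First, effective dates: D was recorded within the 30-day window, so its effective date is the deed date 24 September 2016.
As a property-tax lien, E is senior to every other lien.
Among the remaining liens, by effective date: B (15 June 2015), C (14 October 2015), A (6 November 2015), D (24 September 2016).
Because E would otherwise rank above D, the subordination swaps them.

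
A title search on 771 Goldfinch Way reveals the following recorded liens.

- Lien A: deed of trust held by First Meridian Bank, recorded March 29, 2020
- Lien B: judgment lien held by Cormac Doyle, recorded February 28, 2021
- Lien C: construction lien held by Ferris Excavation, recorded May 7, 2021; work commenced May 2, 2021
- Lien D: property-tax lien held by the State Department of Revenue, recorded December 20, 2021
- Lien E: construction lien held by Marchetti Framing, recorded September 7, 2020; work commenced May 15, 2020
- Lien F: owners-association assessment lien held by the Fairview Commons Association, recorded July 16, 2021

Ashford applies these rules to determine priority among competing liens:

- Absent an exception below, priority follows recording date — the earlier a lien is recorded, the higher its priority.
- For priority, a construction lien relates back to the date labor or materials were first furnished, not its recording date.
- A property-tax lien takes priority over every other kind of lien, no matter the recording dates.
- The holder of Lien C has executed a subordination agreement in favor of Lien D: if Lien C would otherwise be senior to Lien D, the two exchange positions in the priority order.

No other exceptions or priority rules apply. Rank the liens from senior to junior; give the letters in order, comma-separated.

Effective dates: C's effective date is May 2, 2021, when work began; E is treated as recorded May 15, 2020, the work-commencement date.
D, as a property-tax lien, has superpriority and ranks first.
The other liens, earliest effective date first: A (March 29, 2020), E (May 15, 2020), B (February 28, 2021), C (May 2, 2021), F (July 16, 2021).
Since C is not senior to D, the subordination leaves the order unchanged.

D, A, E, B, C, F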